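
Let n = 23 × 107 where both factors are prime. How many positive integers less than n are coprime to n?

φ(2461) = 2461 · (1 − 1/23) · (1 − 1/107)
       = 2461 · 2332/2461 = 2332.

2332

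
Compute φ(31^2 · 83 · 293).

φ(31^2) = 31^1·(31−1) = 31·30 = 930.
φ(83) = 83 − 1 = 82.
φ(293) = 293 − 1 = 292.
Multiply: 930 · 82 · 292 = 22267920.

22267920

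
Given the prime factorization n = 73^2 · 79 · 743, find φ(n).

304196256

φ(73^2) = 73^1·(73−1) = 73·72 = 5256.
φ(79) = 79 − 1 = 78.
φ(743) = 743 − 1 = 742.
Since φ is multiplicative, φ(312796313) = 5256 · 78 · 742 = 304196256.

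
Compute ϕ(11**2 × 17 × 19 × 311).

9820800

φ(12154813) = 12154813 · (1 − 1/11) · (1 − 1/17) · (1 − 1/19) · (1 − 1/311)
       = 12154813 · 892800/1104983 = 9820800.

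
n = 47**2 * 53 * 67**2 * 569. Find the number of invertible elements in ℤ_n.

282374911104

φ(47^2) = 47^2 − 47^1 = 2209 − 47 = 2162.
φ(53) = 53 − 1 = 52.
φ(67^2) = 67^1·(67−1) = 67·66 = 4422.
φ(569) = 569 − 1 = 568.
φ(299042873557) = 2162 × 52 × 4422 × 568 = 282374911104.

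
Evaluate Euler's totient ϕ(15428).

6048

Prime factorization: 15428 = 2^2 · 7 · 19 · 29.
φ(15428) = 15428 · (1 − 1/2) · (1 − 1/7) · (1 − 1/19) · (1 − 1/29)
       = 15428 · 3024/7714 = 6048.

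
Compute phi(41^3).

φ(68921) = 68921 · (1 − 1/41)
       = 68921 · 40/41 = 67240.

67240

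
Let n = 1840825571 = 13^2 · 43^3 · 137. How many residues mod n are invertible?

1647592128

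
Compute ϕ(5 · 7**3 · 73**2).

6181056

φ(5) = 5 − 1 = 4.
φ(7^3) = 7^3 − 7^2 = 343 − 49 = 294.
φ(73^2) = 73^2 − 73^1 = 5329 − 73 = 5256.
Since φ is multiplicative, φ(9139235) = 4 · 294 · 5256 = 6181056.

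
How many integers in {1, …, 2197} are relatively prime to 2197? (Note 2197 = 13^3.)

2028

φ(13^3) = 13^3 − 13^2 = 2197 − 169 = 2028.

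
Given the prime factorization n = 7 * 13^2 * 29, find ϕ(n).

26208

φ(7) = 7 − 1 = 6.
φ(13^2) = 13^1·(13−1) = 13·12 = 156.
φ(29) = 29 − 1 = 28.
φ(34307) = 6 × 156 × 28 = 26208.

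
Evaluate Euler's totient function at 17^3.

4624

φ(4913) = 4913 · (1 − 1/17)
       = 4913 · 16/17 = 4624.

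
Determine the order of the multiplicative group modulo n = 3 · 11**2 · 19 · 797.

3152160

φ(5496909) = 5496909 · (1 − 1/3) · (1 − 1/11) · (1 − 1/19) · (1 − 1/797)
       = 5496909 · 286560/499719 = 3152160.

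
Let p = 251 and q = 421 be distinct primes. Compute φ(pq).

φ(pq) = (p−1)(q−1) = 250 · 420 = 105000.

105000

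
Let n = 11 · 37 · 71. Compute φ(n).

25200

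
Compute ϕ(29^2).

φ(841) = 841 · (1 − 1/29)
       = 841 · 28/29 = 812.

812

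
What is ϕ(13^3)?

φ(2197) = 2197 · (1 − 1/13)
       = 2197 · 12/13 = 2028.

2028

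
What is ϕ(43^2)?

φ(43^2) = 43^2 − 43^1 = 1849 − 43 = 1806.

1806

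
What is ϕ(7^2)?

φ(49) = 49 · (1 − 1/7)
       = 49 · 6/7 = 42.

42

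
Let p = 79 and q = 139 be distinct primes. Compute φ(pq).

10764

φ(pq) = (p−1)(q−1) = 78 · 138 = 10764.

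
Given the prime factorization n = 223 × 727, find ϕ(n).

161172

φ(223) = 223 − 1 = 222.
φ(727) = 727 − 1 = 726.
φ(162121) = 222 × 726 = 161172.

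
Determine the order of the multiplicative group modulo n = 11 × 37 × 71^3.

127033200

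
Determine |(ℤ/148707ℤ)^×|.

86400

First factor: 148707 = 3**2 * 13 * 31 * 41.
φ(3^2) = 3^1·(3−1) = 3·2 = 6.
φ(13) = 13 − 1 = 12.
φ(31) = 31 − 1 = 30.
φ(41) = 41 − 1 = 40.
Since φ is multiplicative, φ(148707) = 6 · 12 · 30 · 40 = 86400.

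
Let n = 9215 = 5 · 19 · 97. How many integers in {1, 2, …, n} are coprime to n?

6912

φ(5) = 5 − 1 = 4.
φ(19) = 19 − 1 = 18.
φ(97) = 97 − 1 = 96.
Multiply: 4 · 18 · 96 = 6912.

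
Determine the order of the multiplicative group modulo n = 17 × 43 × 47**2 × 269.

φ(17) = 17 − 1 = 16.
φ(43) = 43 − 1 = 42.
φ(47^2) = 47^1·(47−1) = 47·46 = 2162.
φ(269) = 269 − 1 = 268.
Since φ is multiplicative, φ(434375551) = 16 · 42 · 2162 · 268 = 389367552.

389367552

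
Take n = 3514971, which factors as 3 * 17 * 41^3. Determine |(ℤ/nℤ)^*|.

2151680

φ(3) = 3 − 1 = 2.
φ(17) = 17 − 1 = 16.
φ(41^3) = 41^3 − 41^2 = 68921 − 1681 = 67240.
φ(3514971) = 2 × 16 × 67240 = 2151680.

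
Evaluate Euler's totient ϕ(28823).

25920

First factor: 28823 = 19 × 37 × 41.
φ(19) = 19 − 1 = 18.
φ(37) = 37 − 1 = 36.
φ(41) = 41 − 1 = 40.
φ(28823) = 18 × 36 × 40 = 25920.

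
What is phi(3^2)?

6

φ(3^2) = 3^1·(3−1) = 3·2 = 6.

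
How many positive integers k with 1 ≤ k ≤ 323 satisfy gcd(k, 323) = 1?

Factor 323: 323 = 17 · 19.
φ(17) = 17 − 1 = 16.
φ(19) = 19 − 1 = 18.
Multiply: 16 · 18 = 288.

288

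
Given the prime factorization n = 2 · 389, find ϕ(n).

388

φ(2) = 2 − 1 = 1.
φ(389) = 389 − 1 = 388.
Since φ is multiplicative, φ(778) = 1 · 388 = 388.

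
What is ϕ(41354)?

18480

First factor: 41354 = 2 * 23 * 29 * 31.
φ(2) = 2 − 1 = 1.
φ(23) = 23 − 1 = 22.
φ(29) = 29 − 1 = 28.
φ(31) = 31 − 1 = 30.
Since φ is multiplicative, φ(41354) = 1 · 22 · 28 · 30 = 18480.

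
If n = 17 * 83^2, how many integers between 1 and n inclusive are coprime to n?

108896

φ(117113) = 117113 · (1 − 1/17) · (1 − 1/83)
       = 117113 · 1312/1411 = 108896.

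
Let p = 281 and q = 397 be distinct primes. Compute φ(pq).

For distinct primes, φ(pq) = (p−1)(q−1) = 280 × 396 = 110880.

110880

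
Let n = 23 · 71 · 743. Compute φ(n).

1142680

φ(1213319) = 1213319 · (1 − 1/23) · (1 − 1/71) · (1 − 1/743)
       = 1213319 · 1142680/1213319 = 1142680.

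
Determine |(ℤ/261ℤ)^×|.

168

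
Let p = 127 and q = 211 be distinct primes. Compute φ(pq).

φ(n) = (p − 1)(q − 1) = (127−1)(211−1) = 126·210 = 26460.

26460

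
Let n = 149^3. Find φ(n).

φ(3307949) = 3307949 · (1 − 1/149)
       = 3307949 · 148/149 = 3285748.

3285748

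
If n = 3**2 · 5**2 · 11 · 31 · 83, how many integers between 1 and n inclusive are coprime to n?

φ(6368175) = 6368175 · (1 − 1/3) · (1 − 1/5) · (1 − 1/11) · (1 − 1/31) · (1 − 1/83)
       = 6368175 · 196800/424545 = 2952000.

2952000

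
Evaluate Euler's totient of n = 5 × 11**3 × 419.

2023120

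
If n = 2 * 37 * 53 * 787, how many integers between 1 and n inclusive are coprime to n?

1471392

φ(3086614) = 3086614 · (1 − 1/2) · (1 − 1/37) · (1 − 1/53) · (1 − 1/787)
       = 3086614 · 1471392/3086614 = 1471392.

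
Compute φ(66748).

First factor: 66748 = 2^2 * 11 * 37 * 41.
φ(66748) = 66748 · (1 − 1/2) · (1 − 1/11) · (1 − 1/37) · (1 − 1/41)
       = 66748 · 14400/33374 = 28800.

28800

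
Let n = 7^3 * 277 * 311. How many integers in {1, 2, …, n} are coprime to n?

25154640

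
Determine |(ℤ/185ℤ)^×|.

Prime factorization: 185 = 5 · 37.
φ(5) = 5 − 1 = 4.
φ(37) = 37 − 1 = 36.
Since φ is multiplicative, φ(185) = 4 · 36 = 144.

144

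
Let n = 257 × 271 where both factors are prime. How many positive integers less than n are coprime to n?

φ(n) = (p − 1)(q − 1) = (257−1)(271−1) = 256·270 = 69120.

69120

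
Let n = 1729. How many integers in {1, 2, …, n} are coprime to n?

1296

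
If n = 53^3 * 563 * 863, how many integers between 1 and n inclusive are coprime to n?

φ(72334719113) = 72334719113 · (1 − 1/53) · (1 − 1/563) · (1 − 1/863)
       = 72334719113 · 25191088/25751057 = 70761766192.

70761766192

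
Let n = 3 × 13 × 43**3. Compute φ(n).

1863792

φ(3) = 3 − 1 = 2.
φ(13) = 13 − 1 = 12.
φ(43^3) = 43^2·(43−1) = 1849·42 = 77658.
Since φ is multiplicative, φ(3100773) = 2 · 12 · 77658 = 1863792.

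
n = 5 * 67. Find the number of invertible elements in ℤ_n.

264

φ(335) = 335 · (1 − 1/5) · (1 − 1/67)
       = 335 · 264/335 = 264.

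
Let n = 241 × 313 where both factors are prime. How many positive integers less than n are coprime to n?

74880

φ(241) = 241 − 1 = 240.
φ(313) = 313 − 1 = 312.
Since φ is multiplicative, φ(75433) = 240 · 312 = 74880.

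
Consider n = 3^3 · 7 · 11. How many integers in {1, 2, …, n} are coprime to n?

1080

φ(3^3) = 3^2·(3−1) = 9·2 = 18.
φ(7) = 7 − 1 = 6.
φ(11) = 11 − 1 = 10.
Since φ is multiplicative, φ(2079) = 18 · 6 · 10 = 1080.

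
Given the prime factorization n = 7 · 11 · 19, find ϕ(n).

φ(7) = 7 − 1 = 6.
φ(11) = 11 − 1 = 10.
φ(19) = 19 − 1 = 18.
Multiply: 6 · 10 · 18 = 1080.

1080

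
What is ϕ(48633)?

28224

Prime factorization: 48633 = 3 × 13 × 29 × 43.
φ(3) = 3 − 1 = 2.
φ(13) = 13 − 1 = 12.
φ(29) = 29 − 1 = 28.
φ(43) = 43 − 1 = 42.
φ(48633) = 2 × 12 × 28 × 42 = 28224.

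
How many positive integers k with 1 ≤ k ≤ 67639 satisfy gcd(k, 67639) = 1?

55440

First factor: 67639 = 11^2 · 13 · 43.
φ(11^2) = 11^1·(11−1) = 11·10 = 110.
φ(13) = 13 − 1 = 12.
φ(43) = 43 − 1 = 42.
φ(67639) = 110 × 12 × 42 = 55440.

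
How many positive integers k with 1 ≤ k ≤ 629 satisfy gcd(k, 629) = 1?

629 = 17 × 37.
φ(629) = 629 · (1 − 1/17) · (1 − 1/37)
       = 629 · 576/629 = 576.

576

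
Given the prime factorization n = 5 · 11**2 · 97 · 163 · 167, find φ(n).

φ(1597464385) = 1597464385 · (1 − 1/5) · (1 − 1/11) · (1 − 1/97) · (1 − 1/163) · (1 − 1/167)
       = 1597464385 · 103265280/145224035 = 1135918080.

1135918080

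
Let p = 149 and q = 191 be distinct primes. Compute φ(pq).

φ(n) = (p − 1)(q − 1) = (149−1)(191−1) = 148·190 = 28120.

28120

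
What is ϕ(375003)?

Prime factorization: 375003 = 3^3 · 17 · 19 · 43.
φ(3^3) = 3^3 − 3^2 = 27 − 9 = 18.
φ(17) = 17 − 1 = 16.
φ(19) = 19 − 1 = 18.
φ(43) = 43 − 1 = 42.
φ(375003) = 18 × 16 × 18 × 42 = 217728.

217728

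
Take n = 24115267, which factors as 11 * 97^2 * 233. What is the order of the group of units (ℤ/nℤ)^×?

φ(11) = 11 − 1 = 10.
φ(97^2) = 97^2 − 97^1 = 9409 − 97 = 9312.
φ(233) = 233 − 1 = 232.
Since φ is multiplicative, φ(24115267) = 10 · 9312 · 232 = 21603840.

21603840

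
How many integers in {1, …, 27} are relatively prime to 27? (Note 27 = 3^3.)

18

φ(27) = 27 · (1 − 1/3)
       = 27 · 2/3 = 18.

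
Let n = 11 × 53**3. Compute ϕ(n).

φ(11) = 11 − 1 = 10.
φ(53^3) = 53^2·(53−1) = 2809·52 = 146068.
φ(1637647) = 10 × 146068 = 1460680.

1460680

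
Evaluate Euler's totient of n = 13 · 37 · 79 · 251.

φ(13) = 13 − 1 = 12.
φ(37) = 37 − 1 = 36.
φ(79) = 79 − 1 = 78.
φ(251) = 251 − 1 = 250.
φ(9537749) = 12 × 36 × 78 × 250 = 8424000.

8424000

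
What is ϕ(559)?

Factor 559: 559 = 13 × 43.
φ(13) = 13 − 1 = 12.
φ(43) = 43 − 1 = 42.
φ(559) = 12 × 42 = 504.

504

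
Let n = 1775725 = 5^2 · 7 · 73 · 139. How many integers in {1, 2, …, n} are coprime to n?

1192320

φ(5^2) = 5^2 − 5^1 = 25 − 5 = 20.
φ(7) = 7 − 1 = 6.
φ(73) = 73 − 1 = 72.
φ(139) = 139 − 1 = 138.
Since φ is multiplicative, φ(1775725) = 20 · 6 · 72 · 138 = 1192320.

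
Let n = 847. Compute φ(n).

Prime factorization: 847 = 7 × 11^2.
φ(7) = 7 − 1 = 6.
φ(11^2) = 11^2 − 11^1 = 121 − 11 = 110.
φ(847) = 6 × 110 = 660.

660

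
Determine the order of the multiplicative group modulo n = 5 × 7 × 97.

2304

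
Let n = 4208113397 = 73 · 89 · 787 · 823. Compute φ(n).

φ(73) = 73 − 1 = 72.
φ(89) = 89 − 1 = 88.
φ(787) = 787 − 1 = 786.
φ(823) = 823 − 1 = 822.
φ(4208113397) = 72 × 88 × 786 × 822 = 4093638912.

4093638912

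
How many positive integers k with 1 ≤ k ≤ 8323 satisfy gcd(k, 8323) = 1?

6720

First factor: 8323 = 7 · 29 · 41.
φ(7) = 7 − 1 = 6.
φ(29) = 29 − 1 = 28.
φ(41) = 41 − 1 = 40.
Multiply: 6 · 28 · 40 = 6720.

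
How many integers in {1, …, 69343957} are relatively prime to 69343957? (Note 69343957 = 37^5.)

67469796

φ(69343957) = 69343957 · (1 − 1/37)
       = 69343957 · 36/37 = 67469796.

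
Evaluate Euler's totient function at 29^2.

φ(29^2) = 29^1·(29−1) = 29·28 = 812.

812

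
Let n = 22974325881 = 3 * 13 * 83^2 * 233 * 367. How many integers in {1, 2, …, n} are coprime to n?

13869865728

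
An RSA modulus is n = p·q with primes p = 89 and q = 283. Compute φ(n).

For distinct primes, φ(pq) = (p−1)(q−1) = 88 × 282 = 24816.

24816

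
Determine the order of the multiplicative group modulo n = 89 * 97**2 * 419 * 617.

φ(89) = 89 − 1 = 88.
φ(97^2) = 97^2 − 97^1 = 9409 − 97 = 9312.
φ(419) = 419 − 1 = 418.
φ(617) = 617 − 1 = 616.
Multiply: 88 · 9312 · 418 · 616 = 211000086528.

211000086528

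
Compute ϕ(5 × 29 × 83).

9184

φ(12035) = 12035 · (1 − 1/5) · (1 − 1/29) · (1 − 1/83)
       = 12035 · 9184/12035 = 9184.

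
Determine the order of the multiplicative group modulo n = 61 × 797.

47760

φ(48617) = 48617 · (1 − 1/61) · (1 − 1/797)
       = 48617 · 47760/48617 = 47760.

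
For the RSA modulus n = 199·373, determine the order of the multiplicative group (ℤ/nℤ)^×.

φ(pq) = (p−1)(q−1) = 198 · 372 = 73656.

73656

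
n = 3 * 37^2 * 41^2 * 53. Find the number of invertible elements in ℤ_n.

227185920

φ(365904951) = 365904951 · (1 − 1/3) · (1 − 1/37) · (1 − 1/41) · (1 − 1/53)
       = 365904951 · 149760/241203 = 227185920.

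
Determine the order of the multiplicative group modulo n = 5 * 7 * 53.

1248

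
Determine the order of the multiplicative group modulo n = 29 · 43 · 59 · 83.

φ(6106559) = 6106559 · (1 − 1/29) · (1 − 1/43) · (1 − 1/59) · (1 − 1/83)
       = 6106559 · 5593056/6106559 = 5593056.

5593056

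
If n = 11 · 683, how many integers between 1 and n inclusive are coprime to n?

6820

φ(11) = 11 − 1 = 10.
φ(683) = 683 − 1 = 682.
Multiply: 10 · 682 = 6820.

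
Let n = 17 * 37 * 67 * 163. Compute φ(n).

φ(6869309) = 6869309 · (1 − 1/17) · (1 − 1/37) · (1 − 1/67) · (1 − 1/163)
       = 6869309 · 6158592/6869309 = 6158592.

6158592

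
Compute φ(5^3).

φ(5^3) = 5^3 − 5^2 = 125 − 25 = 100.

100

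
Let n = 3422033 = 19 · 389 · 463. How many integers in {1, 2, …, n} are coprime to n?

φ(3422033) = 3422033 · (1 − 1/19) · (1 − 1/389) · (1 − 1/463)
       = 3422033 · 3226608/3422033 = 3226608.

3226608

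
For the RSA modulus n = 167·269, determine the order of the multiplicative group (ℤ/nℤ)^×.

φ(167) = 167 − 1 = 166.
φ(269) = 269 − 1 = 268.
φ(44923) = 166 × 268 = 44488.

44488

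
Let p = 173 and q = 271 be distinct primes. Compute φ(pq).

φ(46883) = 46883 · (1 − 1/173) · (1 − 1/271)
       = 46883 · 46440/46883 = 46440.

46440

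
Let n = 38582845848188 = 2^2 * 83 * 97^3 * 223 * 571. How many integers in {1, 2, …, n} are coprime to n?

φ(2^2) = 2^2 − 2^1 = 4 − 2 = 2.
φ(83) = 83 − 1 = 82.
φ(97^3) = 97^2·(97−1) = 9409·96 = 903264.
φ(223) = 223 − 1 = 222.
φ(571) = 571 − 1 = 570.
Since φ is multiplicative, φ(38582845848188) = 2 · 82 · 903264 · 222 · 570 = 18745040355840.

18745040355840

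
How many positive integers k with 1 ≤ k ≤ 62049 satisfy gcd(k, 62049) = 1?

36288

62049 = 3 · 13 · 37 · 43.
φ(3) = 3 − 1 = 2.
φ(13) = 13 − 1 = 12.
φ(37) = 37 − 1 = 36.
φ(43) = 43 − 1 = 42.
Since φ is multiplicative, φ(62049) = 2 · 12 · 36 · 42 = 36288.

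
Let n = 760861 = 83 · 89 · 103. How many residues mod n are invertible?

φ(760861) = 760861 · (1 − 1/83) · (1 − 1/89) · (1 − 1/103)
       = 760861 · 736032/760861 = 736032.

736032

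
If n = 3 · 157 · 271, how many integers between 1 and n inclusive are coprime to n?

φ(3) = 3 − 1 = 2.
φ(157) = 157 − 1 = 156.
φ(271) = 271 − 1 = 270.
Multiply: 2 · 156 · 270 = 84240.

84240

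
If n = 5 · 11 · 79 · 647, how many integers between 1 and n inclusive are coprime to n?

2015520

φ(2811215) = 2811215 · (1 − 1/5) · (1 − 1/11) · (1 − 1/79) · (1 − 1/647)
       = 2811215 · 2015520/2811215 = 2015520.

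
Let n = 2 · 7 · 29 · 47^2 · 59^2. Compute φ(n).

φ(3121948774) = 3121948774 · (1 − 1/2) · (1 − 1/7) · (1 − 1/29) · (1 − 1/47) · (1 − 1/59)
       = 3121948774 · 448224/1125838 = 1242925152.

1242925152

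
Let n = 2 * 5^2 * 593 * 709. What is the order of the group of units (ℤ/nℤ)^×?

φ(2) = 2 − 1 = 1.
φ(5^2) = 5^1·(5−1) = 5·4 = 20.
φ(593) = 593 − 1 = 592.
φ(709) = 709 − 1 = 708.
Since φ is multiplicative, φ(21021850) = 1 · 20 · 592 · 708 = 8382720.

8382720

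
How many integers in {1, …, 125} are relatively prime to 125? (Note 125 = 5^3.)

φ(5^3) = 5^3 − 5^2 = 125 − 25 = 100.

100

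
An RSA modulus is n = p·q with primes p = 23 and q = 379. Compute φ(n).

φ(23) = 23 − 1 = 22.
φ(379) = 379 − 1 = 378.
φ(8717) = 22 × 378 = 8316.

8316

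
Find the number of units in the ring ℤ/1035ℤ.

1035 = 3^2 * 5 * 23.
φ(3^2) = 3^1·(3−1) = 3·2 = 6.
φ(5) = 5 − 1 = 4.
φ(23) = 23 − 1 = 22.
Since φ is multiplicative, φ(1035) = 6 · 4 · 22 = 528.

528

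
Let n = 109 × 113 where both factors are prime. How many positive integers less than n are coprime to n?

φ(109) = 109 − 1 = 108.
φ(113) = 113 − 1 = 112.
Since φ is multiplicative, φ(12317) = 108 · 112 = 12096.

12096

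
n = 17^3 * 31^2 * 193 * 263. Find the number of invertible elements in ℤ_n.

216323297280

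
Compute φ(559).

Factor 559: 559 = 13 · 43.
φ(559) = 559 · (1 − 1/13) · (1 − 1/43)
       = 559 · 504/559 = 504.

504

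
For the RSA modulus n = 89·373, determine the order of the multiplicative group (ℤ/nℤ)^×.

32736

φ(pq) = (p−1)(q−1) = 88 · 372 = 32736.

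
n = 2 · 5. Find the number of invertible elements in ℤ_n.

4

φ(10) = 10 · (1 − 1/2) · (1 − 1/5)
       = 10 · 4/10 = 4.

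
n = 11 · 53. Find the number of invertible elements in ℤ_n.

520

φ(583) = 583 · (1 − 1/11) · (1 − 1/53)
       = 583 · 520/583 = 520.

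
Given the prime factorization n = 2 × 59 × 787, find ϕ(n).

φ(92866) = 92866 · (1 − 1/2) · (1 − 1/59) · (1 − 1/787)
       = 92866 · 45588/92866 = 45588.

45588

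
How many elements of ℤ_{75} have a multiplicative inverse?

40

Factor 75: 75 = 3 × 5^2.
φ(75) = 75 · (1 − 1/3) · (1 − 1/5)
       = 75 · 8/15 = 40.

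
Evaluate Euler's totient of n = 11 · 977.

9760

φ(11) = 11 − 1 = 10.
φ(977) = 977 − 1 = 976.
φ(10747) = 10 × 976 = 9760.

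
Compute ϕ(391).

First factor: 391 = 17 × 23.
φ(17) = 17 − 1 = 16.
φ(23) = 23 − 1 = 22.
φ(391) = 16 × 22 = 352.

352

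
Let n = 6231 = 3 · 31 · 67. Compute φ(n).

φ(3) = 3 − 1 = 2.
φ(31) = 31 − 1 = 30.
φ(67) = 67 − 1 = 66.
Since φ is multiplicative, φ(6231) = 2 · 30 · 66 = 3960.

3960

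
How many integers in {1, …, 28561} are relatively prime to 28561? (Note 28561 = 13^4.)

φ(13^4) = 13^4 − 13^3 = 28561 − 2197 = 26364.

26364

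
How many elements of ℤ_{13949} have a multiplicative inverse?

13949 = 13 · 29 · 37.
φ(13) = 13 − 1 = 12.
φ(29) = 29 − 1 = 28.
φ(37) = 37 − 1 = 36.
Multiply: 12 · 28 · 36 = 12096.

12096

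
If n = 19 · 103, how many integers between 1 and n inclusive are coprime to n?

φ(19) = 19 − 1 = 18.
φ(103) = 103 − 1 = 102.
Multiply: 18 · 102 = 1836.

1836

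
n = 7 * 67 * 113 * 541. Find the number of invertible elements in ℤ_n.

φ(7) = 7 − 1 = 6.
φ(67) = 67 − 1 = 66.
φ(113) = 113 − 1 = 112.
φ(541) = 541 − 1 = 540.
Multiply: 6 · 66 · 112 · 540 = 23950080.

23950080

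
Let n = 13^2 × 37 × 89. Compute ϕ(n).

494208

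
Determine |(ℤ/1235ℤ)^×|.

864

1235 = 5 · 13 · 19.
φ(5) = 5 − 1 = 4.
φ(13) = 13 − 1 = 12.
φ(19) = 19 − 1 = 18.
Since φ is multiplicative, φ(1235) = 4 · 12 · 18 = 864.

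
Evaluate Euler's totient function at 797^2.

φ(635209) = 635209 · (1 − 1/797)
       = 635209 · 796/797 = 634412.

634412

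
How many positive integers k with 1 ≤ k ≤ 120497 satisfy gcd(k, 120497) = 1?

Factor 120497: 120497 = 13^2 · 23 · 31.
φ(13^2) = 13^2 − 13^1 = 169 − 13 = 156.
φ(23) = 23 − 1 = 22.
φ(31) = 31 − 1 = 30.
Since φ is multiplicative, φ(120497) = 156 · 22 · 30 = 102960.

102960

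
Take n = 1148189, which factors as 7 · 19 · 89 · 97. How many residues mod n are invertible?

912384

φ(7) = 7 − 1 = 6.
φ(19) = 19 − 1 = 18.
φ(89) = 89 − 1 = 88.
φ(97) = 97 − 1 = 96.
Multiply: 6 · 18 · 88 · 96 = 912384.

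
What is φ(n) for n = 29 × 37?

φ(29) = 29 − 1 = 28.
φ(37) = 37 − 1 = 36.
φ(1073) = 28 × 36 = 1008.

1008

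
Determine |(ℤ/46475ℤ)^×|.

46475 = 5^2 · 11 · 13^2.
φ(46475) = 46475 · (1 − 1/5) · (1 − 1/11) · (1 − 1/13)
       = 46475 · 480/715 = 31200.

31200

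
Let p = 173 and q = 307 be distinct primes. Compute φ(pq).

52632

φ(173) = 173 − 1 = 172.
φ(307) = 307 − 1 = 306.
Multiply: 172 · 306 = 52632.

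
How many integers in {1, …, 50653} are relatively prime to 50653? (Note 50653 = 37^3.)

φ(50653) = 50653 · (1 − 1/37)
       = 50653 · 36/37 = 49284.

49284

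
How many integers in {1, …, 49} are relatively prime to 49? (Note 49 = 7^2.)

φ(49) = 49 · (1 − 1/7)
       = 49 · 6/7 = 42.

42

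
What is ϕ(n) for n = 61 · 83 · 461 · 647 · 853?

φ(61) = 61 − 1 = 60.
φ(83) = 83 − 1 = 82.
φ(461) = 461 − 1 = 460.
φ(647) = 647 − 1 = 646.
φ(853) = 853 − 1 = 852.
φ(1288137325313) = 60 × 82 × 460 × 646 × 852 = 1245647174400.

1245647174400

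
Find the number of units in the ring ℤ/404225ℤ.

404225 = 5^2 × 19 × 23 × 37.
φ(404225) = 404225 · (1 − 1/5) · (1 − 1/19) · (1 − 1/23) · (1 − 1/37)
       = 404225 · 57024/80845 = 285120.

285120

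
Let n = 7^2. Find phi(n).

42

φ(7^2) = 7^2 − 7^1 = 49 − 7 = 42.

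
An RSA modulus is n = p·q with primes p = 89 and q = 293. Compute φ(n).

25696

φ(pq) = (p−1)(q−1) = 88 · 292 = 25696.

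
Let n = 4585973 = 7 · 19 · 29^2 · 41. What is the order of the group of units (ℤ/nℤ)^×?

3507840

φ(7) = 7 − 1 = 6.
φ(19) = 19 − 1 = 18.
φ(29^2) = 29^2 − 29^1 = 841 − 29 = 812.
φ(41) = 41 − 1 = 40.
Since φ is multiplicative, φ(4585973) = 6 · 18 · 812 · 40 = 3507840.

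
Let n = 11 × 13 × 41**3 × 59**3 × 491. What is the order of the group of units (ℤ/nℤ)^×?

798246545376000

φ(11) = 11 − 1 = 10.
φ(13) = 13 − 1 = 12.
φ(41^3) = 41^2·(41−1) = 1681·40 = 67240.
φ(59^3) = 59^2·(59−1) = 3481·58 = 201898.
φ(491) = 491 − 1 = 490.
φ(993859823380567) = 10 × 12 × 67240 × 201898 × 490 = 798246545376000.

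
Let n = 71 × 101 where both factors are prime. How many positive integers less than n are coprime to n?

φ(n) = (p − 1)(q − 1) = (71−1)(101−1) = 70·100 = 7000.

7000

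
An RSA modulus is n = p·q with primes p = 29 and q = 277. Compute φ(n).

7728

φ(8033) = 8033 · (1 − 1/29) · (1 − 1/277)
       = 8033 · 7728/8033 = 7728.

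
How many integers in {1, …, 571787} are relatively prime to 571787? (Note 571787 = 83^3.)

564898

φ(571787) = 571787 · (1 − 1/83)
       = 571787 · 82/83 = 564898.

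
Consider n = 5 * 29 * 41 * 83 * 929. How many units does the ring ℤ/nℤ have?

φ(458401115) = 458401115 · (1 − 1/5) · (1 − 1/29) · (1 − 1/41) · (1 − 1/83) · (1 − 1/929)
       = 458401115 · 340910080/458401115 = 340910080.

340910080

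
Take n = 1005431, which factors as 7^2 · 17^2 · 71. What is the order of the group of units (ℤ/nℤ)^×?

799680

φ(1005431) = 1005431 · (1 − 1/7) · (1 − 1/17) · (1 − 1/71)
       = 1005431 · 6720/8449 = 799680.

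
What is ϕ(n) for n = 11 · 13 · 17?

1920

φ(2431) = 2431 · (1 − 1/11) · (1 − 1/13) · (1 − 1/17)
       = 2431 · 1920/2431 = 1920.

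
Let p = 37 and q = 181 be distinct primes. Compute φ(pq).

6480

φ(6697) = 6697 · (1 − 1/37) · (1 − 1/181)
       = 6697 · 6480/6697 = 6480.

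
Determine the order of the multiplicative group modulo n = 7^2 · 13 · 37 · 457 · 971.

8025454080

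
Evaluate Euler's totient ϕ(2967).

1848

2967 = 3 · 23 · 43.
φ(2967) = 2967 · (1 − 1/3) · (1 − 1/23) · (1 − 1/43)
       = 2967 · 1848/2967 = 1848.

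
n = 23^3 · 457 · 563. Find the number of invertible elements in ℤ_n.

φ(3130459597) = 3130459597 · (1 − 1/23) · (1 − 1/457) · (1 − 1/563)
       = 3130459597 · 5637984/5917693 = 2982493536.

2982493536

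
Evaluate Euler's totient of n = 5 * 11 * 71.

2800

φ(3905) = 3905 · (1 − 1/5) · (1 − 1/11) · (1 − 1/71)
       = 3905 · 2800/3905 = 2800.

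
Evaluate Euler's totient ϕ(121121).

87120

Prime factorization: 121121 = 7 × 11^3 × 13.
φ(7) = 7 − 1 = 6.
φ(11^3) = 11^2·(11−1) = 121·10 = 1210.
φ(13) = 13 − 1 = 12.
φ(121121) = 6 × 1210 × 12 = 87120.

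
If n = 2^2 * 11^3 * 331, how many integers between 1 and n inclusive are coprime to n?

798600

φ(2^2) = 2^1·(2−1) = 2·1 = 2.
φ(11^3) = 11^3 − 11^2 = 1331 − 121 = 1210.
φ(331) = 331 − 1 = 330.
Multiply: 2 · 1210 · 330 = 798600.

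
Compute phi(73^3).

383688

φ(389017) = 389017 · (1 − 1/73)
       = 389017 · 72/73 = 383688.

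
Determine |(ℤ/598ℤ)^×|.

598 = 2 × 13 × 23.
φ(2) = 2 − 1 = 1.
φ(13) = 13 − 1 = 12.
φ(23) = 23 − 1 = 22.
φ(598) = 1 × 12 × 22 = 264.

264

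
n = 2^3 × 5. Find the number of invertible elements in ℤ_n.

16

φ(40) = 40 · (1 − 1/2) · (1 − 1/5)
       = 40 · 4/10 = 16.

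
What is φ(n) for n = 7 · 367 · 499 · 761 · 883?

733067314560

φ(861410200553) = 861410200553 · (1 − 1/7) · (1 − 1/367) · (1 − 1/499) · (1 − 1/761) · (1 − 1/883)
       = 861410200553 · 733067314560/861410200553 = 733067314560.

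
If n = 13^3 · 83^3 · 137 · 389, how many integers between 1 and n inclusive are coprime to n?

60451714382592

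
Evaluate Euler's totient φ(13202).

5280

First factor: 13202 = 2 × 7 × 23 × 41.
φ(13202) = 13202 · (1 − 1/2) · (1 − 1/7) · (1 − 1/23) · (1 − 1/41)
       = 13202 · 5280/13202 = 5280.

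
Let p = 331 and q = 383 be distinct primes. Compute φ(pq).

φ(n) = (p − 1)(q − 1) = (331−1)(383−1) = 330·382 = 126060.

126060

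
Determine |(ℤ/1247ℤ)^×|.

Prime factorization: 1247 = 29 · 43.
φ(29) = 29 − 1 = 28.
φ(43) = 43 − 1 = 42.
φ(1247) = 28 × 42 = 1176.

1176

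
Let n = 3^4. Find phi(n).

54

φ(81) = 81 · (1 − 1/3)
       = 81 · 2/3 = 54.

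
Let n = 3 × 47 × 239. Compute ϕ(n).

21896

φ(33699) = 33699 · (1 − 1/3) · (1 − 1/47) · (1 − 1/239)
       = 33699 · 21896/33699 = 21896.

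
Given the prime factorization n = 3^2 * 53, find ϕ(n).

312

φ(477) = 477 · (1 − 1/3) · (1 − 1/53)
       = 477 · 104/159 = 312.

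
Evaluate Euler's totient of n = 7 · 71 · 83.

34440

φ(7) = 7 − 1 = 6.
φ(71) = 71 − 1 = 70.
φ(83) = 83 − 1 = 82.
φ(41251) = 6 × 70 × 82 = 34440.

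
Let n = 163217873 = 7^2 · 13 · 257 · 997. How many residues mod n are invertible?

128507904

φ(163217873) = 163217873 · (1 − 1/7) · (1 − 1/13) · (1 − 1/257) · (1 − 1/997)
       = 163217873 · 18358272/23316839 = 128507904.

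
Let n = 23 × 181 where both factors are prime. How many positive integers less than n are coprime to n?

3960

φ(23) = 23 − 1 = 22.
φ(181) = 181 − 1 = 180.
Multiply: 22 · 180 = 3960.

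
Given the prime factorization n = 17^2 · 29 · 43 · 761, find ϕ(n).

243102720

φ(274251463) = 274251463 · (1 − 1/17) · (1 − 1/29) · (1 − 1/43) · (1 − 1/761)
       = 274251463 · 14300160/16132439 = 243102720.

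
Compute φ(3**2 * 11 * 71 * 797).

φ(3^2) = 3^1·(3−1) = 3·2 = 6.
φ(11) = 11 − 1 = 10.
φ(71) = 71 − 1 = 70.
φ(797) = 797 − 1 = 796.
Since φ is multiplicative, φ(5602113) = 6 · 10 · 70 · 796 = 3343200.

3343200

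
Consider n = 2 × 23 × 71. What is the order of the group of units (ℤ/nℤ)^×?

φ(2) = 2 − 1 = 1.
φ(23) = 23 − 1 = 22.
φ(71) = 71 − 1 = 70.
Multiply: 1 · 22 · 70 = 1540.

1540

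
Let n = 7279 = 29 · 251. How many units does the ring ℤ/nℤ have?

φ(29) = 29 − 1 = 28.
φ(251) = 251 − 1 = 250.
Multiply: 28 · 250 = 7000.

7000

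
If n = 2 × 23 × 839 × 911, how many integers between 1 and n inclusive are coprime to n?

φ(2) = 2 − 1 = 1.
φ(23) = 23 − 1 = 22.
φ(839) = 839 − 1 = 838.
φ(911) = 911 − 1 = 910.
Since φ is multiplicative, φ(35159134) = 1 · 22 · 838 · 910 = 16776760.

16776760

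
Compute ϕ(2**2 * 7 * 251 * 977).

2928000

φ(2^2) = 2^2 − 2^1 = 4 − 2 = 2.
φ(7) = 7 − 1 = 6.
φ(251) = 251 − 1 = 250.
φ(977) = 977 − 1 = 976.
Multiply: 2 · 6 · 250 · 976 = 2928000.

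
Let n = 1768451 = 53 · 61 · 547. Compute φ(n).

1703520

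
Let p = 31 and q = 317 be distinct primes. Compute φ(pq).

9480

For distinct primes, φ(pq) = (p−1)(q−1) = 30 × 316 = 9480.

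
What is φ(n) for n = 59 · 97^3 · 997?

52179754752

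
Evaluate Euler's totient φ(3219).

2016

First factor: 3219 = 3 · 29 · 37.
φ(3219) = 3219 · (1 − 1/3) · (1 − 1/29) · (1 − 1/37)
       = 3219 · 2016/3219 = 2016.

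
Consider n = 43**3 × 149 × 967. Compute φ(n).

11102608944

φ(11455607081) = 11455607081 · (1 − 1/43) · (1 − 1/149) · (1 − 1/967)
       = 11455607081 · 6004656/6195569 = 11102608944.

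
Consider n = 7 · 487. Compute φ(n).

φ(7) = 7 − 1 = 6.
φ(487) = 487 − 1 = 486.
Multiply: 6 · 486 = 2916.

2916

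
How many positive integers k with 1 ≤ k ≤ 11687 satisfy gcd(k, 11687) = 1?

10080

Factor 11687: 11687 = 13 * 29 * 31.
φ(13) = 13 − 1 = 12.
φ(29) = 29 − 1 = 28.
φ(31) = 31 − 1 = 30.
Multiply: 12 · 28 · 30 = 10080.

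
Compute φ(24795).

12096

First factor: 24795 = 3^2 * 5 * 19 * 29.
φ(3^2) = 3^2 − 3^1 = 9 − 3 = 6.
φ(5) = 5 − 1 = 4.
φ(19) = 19 − 1 = 18.
φ(29) = 29 − 1 = 28.
Since φ is multiplicative, φ(24795) = 6 · 4 · 18 · 28 = 12096.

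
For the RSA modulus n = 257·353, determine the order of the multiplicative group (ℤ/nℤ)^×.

φ(pq) = (p−1)(q−1) = 256 · 352 = 90112.

90112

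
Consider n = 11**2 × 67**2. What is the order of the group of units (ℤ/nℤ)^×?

486420

φ(11^2) = 11^1·(11−1) = 11·10 = 110.
φ(67^2) = 67^1·(67−1) = 67·66 = 4422.
Multiply: 110 · 4422 = 486420.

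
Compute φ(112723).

96096

First factor: 112723 = 13^2 * 23 * 29.
φ(112723) = 112723 · (1 − 1/13) · (1 − 1/23) · (1 − 1/29)
       = 112723 · 7392/8671 = 96096.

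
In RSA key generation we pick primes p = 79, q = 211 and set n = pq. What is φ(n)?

16380

φ(n) = (p − 1)(q − 1) = (79−1)(211−1) = 78·210 = 16380.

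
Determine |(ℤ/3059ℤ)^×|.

2376

First factor: 3059 = 7 * 19 * 23.
φ(7) = 7 − 1 = 6.
φ(19) = 19 − 1 = 18.
φ(23) = 23 − 1 = 22.
φ(3059) = 6 × 18 × 22 = 2376.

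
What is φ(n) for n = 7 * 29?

168

φ(7) = 7 − 1 = 6.
φ(29) = 29 − 1 = 28.
Since φ is multiplicative, φ(203) = 6 · 28 = 168.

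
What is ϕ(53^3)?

φ(148877) = 148877 · (1 − 1/53)
       = 148877 · 52/53 = 146068.

146068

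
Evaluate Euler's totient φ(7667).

6400

Factor 7667: 7667 = 11 · 17 · 41.
φ(7667) = 7667 · (1 − 1/11) · (1 − 1/17) · (1 − 1/41)
       = 7667 · 6400/7667 = 6400.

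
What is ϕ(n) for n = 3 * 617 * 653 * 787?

φ(951249261) = 951249261 · (1 − 1/3) · (1 − 1/617) · (1 − 1/653) · (1 − 1/787)
       = 951249261 · 631365504/951249261 = 631365504.

631365504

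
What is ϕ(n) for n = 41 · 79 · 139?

430560

φ(450221) = 450221 · (1 − 1/41) · (1 − 1/79) · (1 − 1/139)
       = 450221 · 430560/450221 = 430560.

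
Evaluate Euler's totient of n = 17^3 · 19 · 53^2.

229387392

φ(262211723) = 262211723 · (1 − 1/17) · (1 − 1/19) · (1 − 1/53)
       = 262211723 · 14976/17119 = 229387392.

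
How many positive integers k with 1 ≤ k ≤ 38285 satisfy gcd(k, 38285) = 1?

Prime factorization: 38285 = 5 · 13 · 19 · 31.
φ(5) = 5 − 1 = 4.
φ(13) = 13 − 1 = 12.
φ(19) = 19 − 1 = 18.
φ(31) = 31 − 1 = 30.
Multiply: 4 · 12 · 18 · 30 = 25920.

25920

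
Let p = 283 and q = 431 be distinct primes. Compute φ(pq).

φ(n) = (p − 1)(q − 1) = (283−1)(431−1) = 282·430 = 121260.

121260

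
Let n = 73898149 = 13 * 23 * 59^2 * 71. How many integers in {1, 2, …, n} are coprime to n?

63238560

φ(13) = 13 − 1 = 12.
φ(23) = 23 − 1 = 22.
φ(59^2) = 59^1·(59−1) = 59·58 = 3422.
φ(71) = 71 − 1 = 70.
Since φ is multiplicative, φ(73898149) = 12 · 22 · 3422 · 70 = 63238560.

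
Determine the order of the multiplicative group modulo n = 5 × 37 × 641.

92160

φ(5) = 5 − 1 = 4.
φ(37) = 37 − 1 = 36.
φ(641) = 641 − 1 = 640.
Multiply: 4 · 36 · 640 = 92160.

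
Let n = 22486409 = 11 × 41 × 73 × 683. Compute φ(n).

19641600

φ(22486409) = 22486409 · (1 − 1/11) · (1 − 1/41) · (1 − 1/73) · (1 − 1/683)
       = 22486409 · 19641600/22486409 = 19641600.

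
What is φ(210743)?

Prime factorization: 210743 = 13^2 × 29 × 43.
φ(13^2) = 13^1·(13−1) = 13·12 = 156.
φ(29) = 29 − 1 = 28.
φ(43) = 43 − 1 = 42.
Since φ is multiplicative, φ(210743) = 156 · 28 · 42 = 183456.

183456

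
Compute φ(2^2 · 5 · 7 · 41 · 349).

φ(2^2) = 2^1·(2−1) = 2·1 = 2.
φ(5) = 5 − 1 = 4.
φ(7) = 7 − 1 = 6.
φ(41) = 41 − 1 = 40.
φ(349) = 349 − 1 = 348.
Multiply: 2 · 4 · 6 · 40 · 348 = 668160.

668160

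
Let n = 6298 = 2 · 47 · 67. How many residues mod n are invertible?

φ(6298) = 6298 · (1 − 1/2) · (1 − 1/47) · (1 − 1/67)
       = 6298 · 3036/6298 = 3036.

3036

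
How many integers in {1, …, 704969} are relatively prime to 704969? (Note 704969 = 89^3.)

697048

φ(704969) = 704969 · (1 − 1/89)
       = 704969 · 88/89 = 697048.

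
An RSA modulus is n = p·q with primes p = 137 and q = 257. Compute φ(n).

34816

For distinct primes, φ(pq) = (p−1)(q−1) = 136 × 256 = 34816.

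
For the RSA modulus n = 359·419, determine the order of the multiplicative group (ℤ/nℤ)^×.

149644

φ(pq) = (p−1)(q−1) = 358 · 418 = 149644.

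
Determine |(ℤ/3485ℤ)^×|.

3485 = 5 × 17 × 41.
φ(5) = 5 − 1 = 4.
φ(17) = 17 − 1 = 16.
φ(41) = 41 − 1 = 40.
φ(3485) = 4 × 16 × 40 = 2560.

2560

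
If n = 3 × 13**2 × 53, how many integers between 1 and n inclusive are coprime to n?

φ(26871) = 26871 · (1 − 1/3) · (1 − 1/13) · (1 − 1/53)
       = 26871 · 1248/2067 = 16224.

16224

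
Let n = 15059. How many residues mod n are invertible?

13320

15059 = 11 · 37^2.
φ(11) = 11 − 1 = 10.
φ(37^2) = 37^2 − 37^1 = 1369 − 37 = 1332.
Since φ is multiplicative, φ(15059) = 10 · 1332 = 13320.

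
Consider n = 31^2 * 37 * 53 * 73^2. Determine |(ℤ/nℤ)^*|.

φ(31^2) = 31^1·(31−1) = 31·30 = 930.
φ(37) = 37 − 1 = 36.
φ(53) = 53 − 1 = 52.
φ(73^2) = 73^1·(73−1) = 73·72 = 5256.
φ(10042612409) = 930 × 36 × 52 × 5256 = 9150485760.

9150485760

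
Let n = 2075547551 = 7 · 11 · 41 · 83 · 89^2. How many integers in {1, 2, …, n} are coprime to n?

1541337600

φ(2075547551) = 2075547551 · (1 − 1/7) · (1 − 1/11) · (1 − 1/41) · (1 − 1/83) · (1 − 1/89)
       = 2075547551 · 17318400/23320759 = 1541337600.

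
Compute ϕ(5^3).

φ(125) = 125 · (1 − 1/5)
       = 125 · 4/5 = 100.

100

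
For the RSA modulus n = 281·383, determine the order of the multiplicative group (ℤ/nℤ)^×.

106960

For distinct primes, φ(pq) = (p−1)(q−1) = 280 × 382 = 106960.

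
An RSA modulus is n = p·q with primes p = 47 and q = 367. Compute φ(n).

φ(pq) = (p−1)(q−1) = 46 · 366 = 16836.

16836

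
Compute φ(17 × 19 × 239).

φ(77197) = 77197 · (1 − 1/17) · (1 − 1/19) · (1 − 1/239)
       = 77197 · 68544/77197 = 68544.

68544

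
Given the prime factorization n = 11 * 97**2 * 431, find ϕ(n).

φ(11) = 11 − 1 = 10.
φ(97^2) = 97^1·(97−1) = 97·96 = 9312.
φ(431) = 431 − 1 = 430.
φ(44608069) = 10 × 9312 × 430 = 40041600.

40041600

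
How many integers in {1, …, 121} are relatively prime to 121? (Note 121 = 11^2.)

φ(121) = 121 · (1 − 1/11)
       = 121 · 10/11 = 110.

110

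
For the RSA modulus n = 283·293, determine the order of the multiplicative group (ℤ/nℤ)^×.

φ(82919) = 82919 · (1 − 1/283) · (1 − 1/293)
       = 82919 · 82344/82919 = 82344.

82344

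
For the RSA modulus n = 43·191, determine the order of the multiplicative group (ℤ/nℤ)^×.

7980

φ(43) = 43 − 1 = 42.
φ(191) = 191 − 1 = 190.
Multiply: 42 · 190 = 7980.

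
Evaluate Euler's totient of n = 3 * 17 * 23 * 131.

91520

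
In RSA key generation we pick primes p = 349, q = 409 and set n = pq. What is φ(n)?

141984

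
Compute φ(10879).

9240

First factor: 10879 = 11 * 23 * 43.
φ(10879) = 10879 · (1 − 1/11) · (1 − 1/23) · (1 − 1/43)
       = 10879 · 9240/10879 = 9240.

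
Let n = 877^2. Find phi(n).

768252

φ(877^2) = 877^2 − 877^1 = 769129 − 877 = 768252.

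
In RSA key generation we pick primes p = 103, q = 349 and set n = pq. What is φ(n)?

φ(pq) = (p−1)(q−1) = 102 · 348 = 35496.

35496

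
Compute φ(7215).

3456

Factor 7215: 7215 = 3 · 5 · 13 · 37.
φ(7215) = 7215 · (1 − 1/3) · (1 − 1/5) · (1 − 1/13) · (1 − 1/37)
       = 7215 · 3456/7215 = 3456.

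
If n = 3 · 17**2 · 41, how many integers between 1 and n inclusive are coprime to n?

21760

φ(3) = 3 − 1 = 2.
φ(17^2) = 17^1·(17−1) = 17·16 = 272.
φ(41) = 41 − 1 = 40.
Multiply: 2 · 272 · 40 = 21760.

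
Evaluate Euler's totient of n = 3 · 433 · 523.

φ(679377) = 679377 · (1 − 1/3) · (1 − 1/433) · (1 − 1/523)
       = 679377 · 451008/679377 = 451008.

451008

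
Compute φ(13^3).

2028

φ(2197) = 2197 · (1 − 1/13)
       = 2197 · 12/13 = 2028.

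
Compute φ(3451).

2688

Prime factorization: 3451 = 7 * 17 * 29.
φ(3451) = 3451 · (1 − 1/7) · (1 − 1/17) · (1 − 1/29)
       = 3451 · 2688/3451 = 2688.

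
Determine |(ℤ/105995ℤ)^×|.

First factor: 105995 = 5 · 17 · 29 · 43.
φ(5) = 5 − 1 = 4.
φ(17) = 17 − 1 = 16.
φ(29) = 29 − 1 = 28.
φ(43) = 43 − 1 = 42.
Since φ is multiplicative, φ(105995) = 4 · 16 · 28 · 42 = 75264.

75264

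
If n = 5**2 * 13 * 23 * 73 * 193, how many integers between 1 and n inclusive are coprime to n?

72990720

φ(5^2) = 5^2 − 5^1 = 25 − 5 = 20.
φ(13) = 13 − 1 = 12.
φ(23) = 23 − 1 = 22.
φ(73) = 73 − 1 = 72.
φ(193) = 193 − 1 = 192.
Since φ is multiplicative, φ(105315275) = 20 · 12 · 22 · 72 · 192 = 72990720.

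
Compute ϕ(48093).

Prime factorization: 48093 = 3 * 17 * 23 * 41.
φ(3) = 3 − 1 = 2.
φ(17) = 17 − 1 = 16.
φ(23) = 23 − 1 = 22.
φ(41) = 41 − 1 = 40.
Since φ is multiplicative, φ(48093) = 2 · 16 · 22 · 40 = 28160.

28160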